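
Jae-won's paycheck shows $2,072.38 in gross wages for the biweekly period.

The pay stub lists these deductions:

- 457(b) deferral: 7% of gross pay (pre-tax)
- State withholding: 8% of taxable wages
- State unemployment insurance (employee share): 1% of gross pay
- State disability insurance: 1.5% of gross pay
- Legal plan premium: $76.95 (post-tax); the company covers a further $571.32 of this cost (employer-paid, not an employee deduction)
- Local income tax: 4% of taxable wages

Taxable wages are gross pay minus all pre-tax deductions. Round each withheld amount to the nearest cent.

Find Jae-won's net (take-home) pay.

457(b) deferral: $2,072.38 × 0.07 = $145.07
Taxable wages = $2,072.38 − $145.07 = $1,927.31
Local income tax: $1,927.31 × 0.04 = $77.09
State withholding: $1,927.31 × 0.08 = $154.18
State unemployment insurance (employee share): $2,072.38 × 0.01 = $20.72
State disability insurance: $2,072.38 × 0.015 = $31.09
Legal plan premium: $76.95
(Employer's $571.32 toward legal plan premium is not withheld from the employee.)
Total deductions = $145.07 + $77.09 + $154.18 + $20.72 + $31.09 + $76.95 = $505.10
Net pay = $2,072.38 − $505.10 = $1,567.28

$1,567.28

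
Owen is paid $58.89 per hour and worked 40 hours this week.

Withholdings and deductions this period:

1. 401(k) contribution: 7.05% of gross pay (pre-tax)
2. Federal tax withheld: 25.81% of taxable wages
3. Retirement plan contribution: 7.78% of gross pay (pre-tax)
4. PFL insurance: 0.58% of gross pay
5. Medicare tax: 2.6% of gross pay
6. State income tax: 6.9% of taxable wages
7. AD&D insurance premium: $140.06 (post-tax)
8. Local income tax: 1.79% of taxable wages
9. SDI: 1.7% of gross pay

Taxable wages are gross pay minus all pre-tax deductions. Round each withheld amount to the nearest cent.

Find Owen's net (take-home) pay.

$1059.08

Gross pay: 40 × $58.89 = $2355.60
401(k) contribution: $2355.60 × 0.0705 = $166.07
Retirement plan contribution: $2355.60 × 0.0778 = $183.27
Pre-tax total = $166.07 + $183.27 = $349.34
Taxable wages = $2355.60 − $349.34 = $2006.26
Federal tax withheld: $2006.26 × 0.2581 = $517.82
State income tax: $2006.26 × 0.069 = $138.43
Local income tax: $2006.26 × 0.0179 = $35.91
PFL insurance: $2355.60 × 0.0058 = $13.66
Medicare tax: $2355.60 × 0.026 = $61.25
SDI: $2355.60 × 0.017 = $40.05
AD&D insurance premium: $140.06
Total deductions = $166.07 + $183.27 + $517.82 + $138.43 + $35.91 + $13.66 + $61.25 + $40.05 + $140.06 = $1296.52
Net pay = $2355.60 − $1296.52 = $1059.08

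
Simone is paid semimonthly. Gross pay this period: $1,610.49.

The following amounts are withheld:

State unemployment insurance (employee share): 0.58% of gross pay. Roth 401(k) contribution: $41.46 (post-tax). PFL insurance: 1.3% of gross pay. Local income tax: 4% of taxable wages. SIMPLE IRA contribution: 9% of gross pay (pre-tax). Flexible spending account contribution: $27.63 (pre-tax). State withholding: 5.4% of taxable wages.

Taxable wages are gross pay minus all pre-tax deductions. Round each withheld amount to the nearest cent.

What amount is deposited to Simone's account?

$1,231.01

Flexible spending account contribution: $27.63
SIMPLE IRA contribution: $1,610.49 × 0.09 = $144.94
Pre-tax total = $27.63 + $144.94 = $172.57
Taxable wages = $1,610.49 − $172.57 = $1,437.92
Local income tax: $1,437.92 × 0.04 = $57.52
State withholding: $1,437.92 × 0.054 = $77.65
PFL insurance: $1,610.49 × 0.013 = $20.94
State unemployment insurance (employee share): $1,610.49 × 0.0058 = $9.34
Roth 401(k) contribution: $41.46
Total deductions = $27.63 + $144.94 + $57.52 + $77.65 + $20.94 + $9.34 + $41.46 = $379.48
Net pay = $1,610.49 − $379.48 = $1,231.01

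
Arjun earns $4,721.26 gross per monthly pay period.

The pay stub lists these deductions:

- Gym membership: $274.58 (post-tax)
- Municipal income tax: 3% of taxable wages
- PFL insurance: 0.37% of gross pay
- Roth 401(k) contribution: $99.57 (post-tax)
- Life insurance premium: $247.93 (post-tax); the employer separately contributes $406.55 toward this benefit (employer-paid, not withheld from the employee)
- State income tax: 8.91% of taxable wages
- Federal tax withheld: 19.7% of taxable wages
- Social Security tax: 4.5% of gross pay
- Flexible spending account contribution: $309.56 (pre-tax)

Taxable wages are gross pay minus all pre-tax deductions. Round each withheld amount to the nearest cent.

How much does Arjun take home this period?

$2,165.16

Flexible spending account contribution: $309.56
Taxable wages = $4,721.26 − $309.56 = $4,411.70
Municipal income tax: $4,411.70 × 0.03 = $132.35
Federal tax withheld: $4,411.70 × 0.197 = $869.10
State income tax: $4,411.70 × 0.0891 = $393.08
Social Security tax: $4,721.26 × 0.045 = $212.46
PFL insurance: $4,721.26 × 0.0037 = $17.47
Roth 401(k) contribution: $99.57
Life insurance premium: $247.93
Gym membership: $274.58
(Employer's $406.55 toward life insurance premium is not withheld from the employee.)
Total deductions = $309.56 + $132.35 + $869.10 + $393.08 + $212.46 + $17.47 + $99.57 + $247.93 + $274.58 = $2,556.10
Net pay = $4,721.26 − $2,556.10 = $2,165.16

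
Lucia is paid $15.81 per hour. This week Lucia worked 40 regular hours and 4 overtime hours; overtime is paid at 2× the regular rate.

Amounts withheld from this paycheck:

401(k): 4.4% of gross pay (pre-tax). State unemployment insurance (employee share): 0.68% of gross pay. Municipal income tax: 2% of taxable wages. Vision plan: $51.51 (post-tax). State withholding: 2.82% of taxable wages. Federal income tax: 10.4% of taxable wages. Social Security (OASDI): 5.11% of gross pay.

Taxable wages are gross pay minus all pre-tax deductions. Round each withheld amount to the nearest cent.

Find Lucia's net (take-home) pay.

Regular pay: 40 × $15.81 = $632.40
Overtime pay: 4 × $15.81 × 2 = $126.48
Gross pay = $632.40 + $126.48 = $758.88
401(k): $758.88 × 0.044 = $33.39
Taxable wages = $758.88 − $33.39 = $725.49
State withholding: $725.49 × 0.0282 = $20.46
Municipal income tax: $725.49 × 0.02 = $14.51
Federal income tax: $725.49 × 0.104 = $75.45
Social Security (OASDI): $758.88 × 0.0511 = $38.78
State unemployment insurance (employee share): $758.88 × 0.0068 = $5.16
Vision plan: $51.51
Total deductions = $33.39 + $20.46 + $14.51 + $75.45 + $38.78 + $5.16 + $51.51 = $239.26
Net pay = $758.88 − $239.26 = $519.62

$519.62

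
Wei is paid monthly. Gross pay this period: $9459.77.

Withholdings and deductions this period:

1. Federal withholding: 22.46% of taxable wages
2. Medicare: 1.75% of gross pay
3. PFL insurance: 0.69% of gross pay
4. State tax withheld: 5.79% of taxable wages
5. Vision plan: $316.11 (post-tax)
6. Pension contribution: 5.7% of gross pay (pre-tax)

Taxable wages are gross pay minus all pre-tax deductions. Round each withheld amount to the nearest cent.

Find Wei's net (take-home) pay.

Pension contribution: $9459.77 × 0.057 = $539.21
Taxable wages = $9459.77 − $539.21 = $8920.56
Federal withholding: $8920.56 × 0.2246 = $2003.56
State tax withheld: $8920.56 × 0.0579 = $516.50
PFL insurance: $9459.77 × 0.0069 = $65.27
Medicare: $9459.77 × 0.0175 = $165.55
Vision plan: $316.11
Total deductions = $539.21 + $2003.56 + $516.50 + $65.27 + $165.55 + $316.11 = $3606.20
Net pay = $9459.77 − $3606.20 = $5853.57

$5853.57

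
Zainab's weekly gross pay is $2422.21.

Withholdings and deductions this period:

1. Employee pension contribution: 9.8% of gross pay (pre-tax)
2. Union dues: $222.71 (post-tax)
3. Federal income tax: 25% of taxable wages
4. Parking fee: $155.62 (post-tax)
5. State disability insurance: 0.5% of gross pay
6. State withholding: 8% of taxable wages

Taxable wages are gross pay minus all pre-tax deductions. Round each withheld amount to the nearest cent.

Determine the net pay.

$1073.39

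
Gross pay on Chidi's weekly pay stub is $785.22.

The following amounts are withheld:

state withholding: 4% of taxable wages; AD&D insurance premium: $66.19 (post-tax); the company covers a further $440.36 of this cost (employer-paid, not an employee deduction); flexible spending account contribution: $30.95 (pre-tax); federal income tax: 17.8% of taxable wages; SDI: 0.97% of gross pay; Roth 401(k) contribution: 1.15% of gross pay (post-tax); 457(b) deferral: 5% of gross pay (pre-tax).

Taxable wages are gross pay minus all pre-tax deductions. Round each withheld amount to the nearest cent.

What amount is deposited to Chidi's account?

Flexible spending account contribution: $30.95
457(b) deferral: $785.22 × 0.05 = $39.26
Pre-tax total = $30.95 + $39.26 = $70.21
Taxable wages = $785.22 − $70.21 = $715.01
Federal income tax: $715.01 × 0.178 = $127.27
State withholding: $715.01 × 0.04 = $28.60
SDI: $785.22 × 0.0097 = $7.62
Roth 401(k) contribution: $785.22 × 0.0115 = $9.03
AD&D insurance premium: $66.19
(Employer's $440.36 toward AD&D insurance premium is not withheld from the employee.)
Total deductions = $30.95 + $39.26 + $127.27 + $28.60 + $7.62 + $9.03 + $66.19 = $308.92
Net pay = $785.22 − $308.92 = $476.30

$476.30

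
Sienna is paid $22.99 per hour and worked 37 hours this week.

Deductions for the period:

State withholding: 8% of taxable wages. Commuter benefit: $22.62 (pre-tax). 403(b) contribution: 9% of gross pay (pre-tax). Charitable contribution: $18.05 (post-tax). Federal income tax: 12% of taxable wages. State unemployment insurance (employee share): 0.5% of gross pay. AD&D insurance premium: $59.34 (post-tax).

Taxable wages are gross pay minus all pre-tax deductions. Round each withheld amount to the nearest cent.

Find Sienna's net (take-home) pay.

Gross pay: 37 × $22.99 = $850.63
Commuter benefit: $22.62
403(b) contribution: $850.63 × 0.09 = $76.56
Pre-tax total = $22.62 + $76.56 = $99.18
Taxable wages = $850.63 − $99.18 = $751.45
State withholding: $751.45 × 0.08 = $60.12
Federal income tax: $751.45 × 0.12 = $90.17
State unemployment insurance (employee share): $850.63 × 0.005 = $4.25
AD&D insurance premium: $59.34
Charitable contribution: $18.05
Total deductions = $22.62 + $76.56 + $60.12 + $90.17 + $4.25 + $59.34 + $18.05 = $331.11
Net pay = $850.63 − $331.11 = $519.52

$519.52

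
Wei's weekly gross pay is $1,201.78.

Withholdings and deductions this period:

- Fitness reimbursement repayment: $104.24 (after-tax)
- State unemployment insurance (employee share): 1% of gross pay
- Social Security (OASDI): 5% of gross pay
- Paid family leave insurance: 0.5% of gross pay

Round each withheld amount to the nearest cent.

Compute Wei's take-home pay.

$1,019.42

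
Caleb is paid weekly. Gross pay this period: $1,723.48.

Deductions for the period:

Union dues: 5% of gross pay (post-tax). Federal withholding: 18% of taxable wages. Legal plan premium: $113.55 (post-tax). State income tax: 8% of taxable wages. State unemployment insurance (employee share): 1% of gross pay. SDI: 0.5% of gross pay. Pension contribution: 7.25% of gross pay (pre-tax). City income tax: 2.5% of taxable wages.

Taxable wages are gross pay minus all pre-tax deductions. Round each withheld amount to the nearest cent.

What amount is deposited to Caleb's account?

$917.38

Pension contribution: $1,723.48 × 0.0725 = $124.95
Taxable wages = $1,723.48 − $124.95 = $1,598.53
City income tax: $1,598.53 × 0.025 = $39.96
Federal withholding: $1,598.53 × 0.18 = $287.74
State income tax: $1,598.53 × 0.08 = $127.88
State unemployment insurance (employee share): $1,723.48 × 0.01 = $17.23
SDI: $1,723.48 × 0.005 = $8.62
Legal plan premium: $113.55
Union dues: $1,723.48 × 0.05 = $86.17
Total deductions = $124.95 + $39.96 + $287.74 + $127.88 + $17.23 + $8.62 + $113.55 + $86.17 = $806.10
Net pay = $1,723.48 − $806.10 = $917.38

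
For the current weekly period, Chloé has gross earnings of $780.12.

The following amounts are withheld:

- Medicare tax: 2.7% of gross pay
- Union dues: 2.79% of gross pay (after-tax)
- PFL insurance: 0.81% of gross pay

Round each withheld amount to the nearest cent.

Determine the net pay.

$730.97

PFL insurance: $780.12 × 0.0081 = $6.32
Medicare tax: $780.12 × 0.027 = $21.06
Union dues: $780.12 × 0.0279 = $21.77
Total deductions = $6.32 + $21.06 + $21.77 = $49.15
Net pay = $780.12 − $49.15 = $730.97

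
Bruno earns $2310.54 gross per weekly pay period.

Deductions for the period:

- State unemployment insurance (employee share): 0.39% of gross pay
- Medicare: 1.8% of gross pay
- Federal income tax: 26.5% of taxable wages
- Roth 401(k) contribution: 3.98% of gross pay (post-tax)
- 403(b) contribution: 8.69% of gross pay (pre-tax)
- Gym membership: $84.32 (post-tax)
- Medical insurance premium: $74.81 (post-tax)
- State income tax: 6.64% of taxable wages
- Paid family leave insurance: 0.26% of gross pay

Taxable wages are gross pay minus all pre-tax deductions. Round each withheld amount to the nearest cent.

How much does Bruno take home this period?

403(b) contribution: $2310.54 × 0.0869 = $200.79
Taxable wages = $2310.54 − $200.79 = $2109.75
Federal income tax: $2109.75 × 0.265 = $559.08
State income tax: $2109.75 × 0.0664 = $140.09
Paid family leave insurance: $2310.54 × 0.0026 = $6.01
Medicare: $2310.54 × 0.018 = $41.59
State unemployment insurance (employee share): $2310.54 × 0.0039 = $9.01
Roth 401(k) contribution: $2310.54 × 0.0398 = $91.96
Medical insurance premium: $74.81
Gym membership: $84.32
Total deductions = $200.79 + $559.08 + $140.09 + $6.01 + $41.59 + $9.01 + $91.96 + $74.81 + $84.32 = $1207.66
Net pay = $2310.54 − $1207.66 = $1102.88

$1102.88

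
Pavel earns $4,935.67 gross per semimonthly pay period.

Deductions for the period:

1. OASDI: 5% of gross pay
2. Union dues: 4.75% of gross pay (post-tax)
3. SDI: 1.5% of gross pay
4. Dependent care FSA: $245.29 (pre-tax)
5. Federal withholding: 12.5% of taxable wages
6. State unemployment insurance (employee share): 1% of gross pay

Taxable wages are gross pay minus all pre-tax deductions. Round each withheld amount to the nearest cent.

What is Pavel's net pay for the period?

$3,499.46

Dependent care FSA: $245.29
Taxable wages = $4,935.67 − $245.29 = $4,690.38
Federal withholding: $4,690.38 × 0.125 = $586.30
SDI: $4,935.67 × 0.015 = $74.04
OASDI: $4,935.67 × 0.05 = $246.78
State unemployment insurance (employee share): $4,935.67 × 0.01 = $49.36
Union dues: $4,935.67 × 0.0475 = $234.44
Total deductions = $245.29 + $586.30 + $74.04 + $246.78 + $49.36 + $234.44 = $1,436.21
Net pay = $4,935.67 − $1,436.21 = $3,499.46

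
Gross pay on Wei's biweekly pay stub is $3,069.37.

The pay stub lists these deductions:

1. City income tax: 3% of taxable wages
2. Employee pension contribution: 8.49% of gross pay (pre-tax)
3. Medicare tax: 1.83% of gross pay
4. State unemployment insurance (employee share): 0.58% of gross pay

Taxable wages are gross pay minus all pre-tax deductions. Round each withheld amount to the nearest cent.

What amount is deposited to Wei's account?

Employee pension contribution: $3,069.37 × 0.0849 = $260.59
Taxable wages = $3,069.37 − $260.59 = $2,808.78
City income tax: $2,808.78 × 0.03 = $84.26
Medicare tax: $3,069.37 × 0.0183 = $56.17
State unemployment insurance (employee share): $3,069.37 × 0.0058 = $17.80
Total deductions = $260.59 + $84.26 + $56.17 + $17.80 = $418.82
Net pay = $3,069.37 − $418.82 = $2,650.55

$2,650.55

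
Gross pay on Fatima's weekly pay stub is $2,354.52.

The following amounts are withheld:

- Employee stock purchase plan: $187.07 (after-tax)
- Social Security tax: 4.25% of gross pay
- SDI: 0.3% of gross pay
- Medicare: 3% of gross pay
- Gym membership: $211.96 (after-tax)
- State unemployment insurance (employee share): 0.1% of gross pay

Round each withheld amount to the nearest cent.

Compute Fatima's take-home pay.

Social Security tax: $2,354.52 × 0.0425 = $100.07
State unemployment insurance (employee share): $2,354.52 × 0.001 = $2.35
SDI: $2,354.52 × 0.003 = $7.06
Medicare: $2,354.52 × 0.03 = $70.64
Gym membership: $211.96
Employee stock purchase plan: $187.07
Total deductions = $100.07 + $2.35 + $7.06 + $70.64 + $211.96 + $187.07 = $579.15
Net pay = $2,354.52 − $579.15 = $1,775.37

$1,775.37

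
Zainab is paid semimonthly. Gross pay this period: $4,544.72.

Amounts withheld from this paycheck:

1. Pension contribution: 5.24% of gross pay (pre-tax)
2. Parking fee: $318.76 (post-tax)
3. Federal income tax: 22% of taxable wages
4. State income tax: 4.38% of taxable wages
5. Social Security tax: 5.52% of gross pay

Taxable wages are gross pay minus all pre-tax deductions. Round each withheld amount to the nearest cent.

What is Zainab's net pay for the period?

Pension contribution: $4,544.72 × 0.0524 = $238.14
Taxable wages = $4,544.72 − $238.14 = $4,306.58
State income tax: $4,306.58 × 0.0438 = $188.63
Federal income tax: $4,306.58 × 0.22 = $947.45
Social Security tax: $4,544.72 × 0.0552 = $250.87
Parking fee: $318.76
Total deductions = $238.14 + $188.63 + $947.45 + $250.87 + $318.76 = $1,943.85
Net pay = $4,544.72 − $1,943.85 = $2,600.87

$2,600.87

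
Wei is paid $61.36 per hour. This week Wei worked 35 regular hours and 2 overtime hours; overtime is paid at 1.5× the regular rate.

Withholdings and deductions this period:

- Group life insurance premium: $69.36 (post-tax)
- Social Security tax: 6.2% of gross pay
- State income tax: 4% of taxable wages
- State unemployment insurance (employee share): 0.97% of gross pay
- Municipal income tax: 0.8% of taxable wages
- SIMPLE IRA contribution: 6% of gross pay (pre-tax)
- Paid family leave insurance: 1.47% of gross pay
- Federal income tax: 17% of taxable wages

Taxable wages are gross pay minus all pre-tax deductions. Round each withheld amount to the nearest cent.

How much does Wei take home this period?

Regular pay: 35 × $61.36 = $2,147.60
Overtime pay: 2 × $61.36 × 1.5 = $184.08
Gross pay = $2,147.60 + $184.08 = $2,331.68
SIMPLE IRA contribution: $2,331.68 × 0.06 = $139.90
Taxable wages = $2,331.68 − $139.90 = $2,191.78
Municipal income tax: $2,191.78 × 0.008 = $17.53
State income tax: $2,191.78 × 0.04 = $87.67
Federal income tax: $2,191.78 × 0.17 = $372.60
State unemployment insurance (employee share): $2,331.68 × 0.0097 = $22.62
Social Security tax: $2,331.68 × 0.062 = $144.56
Paid family leave insurance: $2,331.68 × 0.0147 = $34.28
Group life insurance premium: $69.36
Total deductions = $139.90 + $17.53 + $87.67 + $372.60 + $22.62 + $144.56 + $34.28 + $69.36 = $888.52
Net pay = $2,331.68 − $888.52 = $1,443.16

$1,443.16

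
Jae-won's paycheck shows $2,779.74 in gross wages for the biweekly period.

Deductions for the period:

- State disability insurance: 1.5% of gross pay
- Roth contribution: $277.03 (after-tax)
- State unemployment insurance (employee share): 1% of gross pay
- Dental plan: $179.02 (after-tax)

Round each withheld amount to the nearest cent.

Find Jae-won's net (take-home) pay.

State unemployment insurance (employee share): $2,779.74 × 0.01 = $27.80
State disability insurance: $2,779.74 × 0.015 = $41.70
Dental plan: $179.02
Roth contribution: $277.03
Total deductions = $27.80 + $41.70 + $179.02 + $277.03 = $525.55
Net pay = $2,779.74 − $525.55 = $2,254.19

$2,254.19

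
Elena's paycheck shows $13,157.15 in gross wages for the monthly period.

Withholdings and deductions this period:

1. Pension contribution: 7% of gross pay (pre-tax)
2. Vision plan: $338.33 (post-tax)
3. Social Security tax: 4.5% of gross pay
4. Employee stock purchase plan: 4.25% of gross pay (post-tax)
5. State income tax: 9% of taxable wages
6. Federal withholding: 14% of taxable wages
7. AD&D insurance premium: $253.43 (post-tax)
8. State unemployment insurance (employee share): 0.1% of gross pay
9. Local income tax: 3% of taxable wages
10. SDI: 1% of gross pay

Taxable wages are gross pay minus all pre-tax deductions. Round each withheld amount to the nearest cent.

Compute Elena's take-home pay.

Pension contribution: $13,157.15 × 0.07 = $921.00
Taxable wages = $13,157.15 − $921.00 = $12,236.15
Federal withholding: $12,236.15 × 0.14 = $1,713.06
State income tax: $12,236.15 × 0.09 = $1,101.25
Local income tax: $12,236.15 × 0.03 = $367.08
SDI: $13,157.15 × 0.01 = $131.57
Social Security tax: $13,157.15 × 0.045 = $592.07
State unemployment insurance (employee share): $13,157.15 × 0.001 = $13.16
Vision plan: $338.33
AD&D insurance premium: $253.43
Employee stock purchase plan: $13,157.15 × 0.0425 = $559.18
Total deductions = $921.00 + $1,713.06 + $1,101.25 + $367.08 + $131.57 + $592.07 + $13.16 + $338.33 + $253.43 + $559.18 = $5,990.13
Net pay = $13,157.15 − $5,990.13 = $7,167.02

$7,167.02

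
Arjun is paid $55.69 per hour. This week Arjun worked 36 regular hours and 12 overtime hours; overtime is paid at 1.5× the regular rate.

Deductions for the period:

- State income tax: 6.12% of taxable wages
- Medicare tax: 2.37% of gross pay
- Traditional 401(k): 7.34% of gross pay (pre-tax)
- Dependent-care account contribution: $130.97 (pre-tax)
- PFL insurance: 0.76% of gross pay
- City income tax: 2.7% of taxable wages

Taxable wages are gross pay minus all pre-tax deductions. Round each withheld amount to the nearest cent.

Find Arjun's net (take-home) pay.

$2,327.21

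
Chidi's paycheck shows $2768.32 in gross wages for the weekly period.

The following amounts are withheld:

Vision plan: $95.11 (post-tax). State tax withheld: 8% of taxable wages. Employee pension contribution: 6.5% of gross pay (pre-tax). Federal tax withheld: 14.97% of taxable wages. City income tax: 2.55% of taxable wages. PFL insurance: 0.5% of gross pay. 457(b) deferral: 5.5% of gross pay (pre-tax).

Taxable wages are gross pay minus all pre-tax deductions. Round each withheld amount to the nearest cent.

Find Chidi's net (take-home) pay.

457(b) deferral: $2768.32 × 0.055 = $152.26
Employee pension contribution: $2768.32 × 0.065 = $179.94
Pre-tax total = $152.26 + $179.94 = $332.20
Taxable wages = $2768.32 − $332.20 = $2436.12
Federal tax withheld: $2436.12 × 0.1497 = $364.69
State tax withheld: $2436.12 × 0.08 = $194.89
City income tax: $2436.12 × 0.0255 = $62.12
PFL insurance: $2768.32 × 0.005 = $13.84
Vision plan: $95.11
Total deductions = $152.26 + $179.94 + $364.69 + $194.89 + $62.12 + $13.84 + $95.11 = $1062.85
Net pay = $2768.32 − $1062.85 = $1705.47

$1705.47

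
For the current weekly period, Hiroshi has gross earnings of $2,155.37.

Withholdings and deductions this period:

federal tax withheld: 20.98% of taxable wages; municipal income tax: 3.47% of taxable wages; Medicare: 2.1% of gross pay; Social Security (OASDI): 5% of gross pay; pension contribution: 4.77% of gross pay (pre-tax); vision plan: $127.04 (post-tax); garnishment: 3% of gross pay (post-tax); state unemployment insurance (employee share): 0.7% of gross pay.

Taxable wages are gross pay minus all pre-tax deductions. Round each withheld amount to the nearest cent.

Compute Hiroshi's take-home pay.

$1,190.89

Pension contribution: $2,155.37 × 0.0477 = $102.81
Taxable wages = $2,155.37 − $102.81 = $2,052.56
Federal tax withheld: $2,052.56 × 0.2098 = $430.63
Municipal income tax: $2,052.56 × 0.0347 = $71.22
Social Security (OASDI): $2,155.37 × 0.05 = $107.77
Medicare: $2,155.37 × 0.021 = $45.26
State unemployment insurance (employee share): $2,155.37 × 0.007 = $15.09
Vision plan: $127.04
Garnishment: $2,155.37 × 0.03 = $64.66
Total deductions = $102.81 + $430.63 + $71.22 + $107.77 + $45.26 + $15.09 + $127.04 + $64.66 = $964.48
Net pay = $2,155.37 − $964.48 = $1,190.89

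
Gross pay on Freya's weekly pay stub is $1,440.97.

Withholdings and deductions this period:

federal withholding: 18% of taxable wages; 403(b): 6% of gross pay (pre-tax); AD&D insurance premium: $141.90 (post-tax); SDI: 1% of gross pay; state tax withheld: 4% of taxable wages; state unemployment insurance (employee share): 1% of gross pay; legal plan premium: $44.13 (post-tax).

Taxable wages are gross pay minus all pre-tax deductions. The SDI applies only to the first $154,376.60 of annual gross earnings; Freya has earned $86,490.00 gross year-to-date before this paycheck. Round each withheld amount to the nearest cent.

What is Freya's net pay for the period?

403(b): $1,440.97 × 0.06 = $86.46
Taxable wages = $1,440.97 − $86.46 = $1,354.51
Federal withholding: $1,354.51 × 0.18 = $243.81
State tax withheld: $1,354.51 × 0.04 = $54.18
State unemployment insurance (employee share): $1,440.97 × 0.01 = $14.41
SDI: cap not yet reached, full $1,440.97 is subject → $1,440.97 × 0.01 = $14.41
Legal plan premium: $44.13
AD&D insurance premium: $141.90
Total deductions = $86.46 + $243.81 + $54.18 + $14.41 + $14.41 + $44.13 + $141.90 = $599.30
Net pay = $1,440.97 − $599.30 = $841.67

$841.67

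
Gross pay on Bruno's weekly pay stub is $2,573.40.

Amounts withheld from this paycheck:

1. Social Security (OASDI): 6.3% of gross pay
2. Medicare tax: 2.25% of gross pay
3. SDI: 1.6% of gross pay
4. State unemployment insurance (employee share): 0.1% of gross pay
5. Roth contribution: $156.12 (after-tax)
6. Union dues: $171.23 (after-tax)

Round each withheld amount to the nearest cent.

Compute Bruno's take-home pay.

$1,982.29

Medicare tax: $2,573.40 × 0.0225 = $57.90
Social Security (OASDI): $2,573.40 × 0.063 = $162.12
State unemployment insurance (employee share): $2,573.40 × 0.001 = $2.57
SDI: $2,573.40 × 0.016 = $41.17
Roth contribution: $156.12
Union dues: $171.23
Total deductions = $57.90 + $162.12 + $2.57 + $41.17 + $156.12 + $171.23 = $591.11
Net pay = $2,573.40 − $591.11 = $1,982.29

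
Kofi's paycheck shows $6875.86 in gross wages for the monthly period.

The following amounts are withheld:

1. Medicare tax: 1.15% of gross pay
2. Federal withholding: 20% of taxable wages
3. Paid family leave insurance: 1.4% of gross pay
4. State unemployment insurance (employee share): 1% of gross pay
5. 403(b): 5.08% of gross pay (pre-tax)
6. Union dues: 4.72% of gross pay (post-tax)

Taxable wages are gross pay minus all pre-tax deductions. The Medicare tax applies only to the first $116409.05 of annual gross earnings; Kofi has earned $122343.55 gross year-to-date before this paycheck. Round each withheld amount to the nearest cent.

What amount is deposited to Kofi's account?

403(b): $6875.86 × 0.0508 = $349.29
Taxable wages = $6875.86 − $349.29 = $6526.57
Federal withholding: $6526.57 × 0.2 = $1305.31
Paid family leave insurance: $6875.86 × 0.014 = $96.26
Medicare tax: annual cap $116409.05 already reached (YTD $122343.55), so $0.00
State unemployment insurance (employee share): $6875.86 × 0.01 = $68.76
Union dues: $6875.86 × 0.0472 = $324.54
Total deductions = $349.29 + $1305.31 + $96.26 + $0.00 + $68.76 + $324.54 = $2144.16
Net pay = $6875.86 − $2144.16 = $4731.70

$4731.70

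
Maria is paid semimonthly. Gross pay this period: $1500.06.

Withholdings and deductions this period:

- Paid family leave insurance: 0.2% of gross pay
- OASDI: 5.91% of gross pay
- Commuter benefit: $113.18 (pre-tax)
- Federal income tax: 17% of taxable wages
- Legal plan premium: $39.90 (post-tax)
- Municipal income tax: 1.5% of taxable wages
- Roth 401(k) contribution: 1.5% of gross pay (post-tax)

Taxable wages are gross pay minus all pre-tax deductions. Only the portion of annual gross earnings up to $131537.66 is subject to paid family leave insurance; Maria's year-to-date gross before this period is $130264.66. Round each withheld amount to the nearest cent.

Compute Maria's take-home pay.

$976.71

Commuter benefit: $113.18
Taxable wages = $1500.06 − $113.18 = $1386.88
Federal income tax: $1386.88 × 0.17 = $235.77
Municipal income tax: $1386.88 × 0.015 = $20.80
Paid family leave insurance: only $131537.66 − $130264.66 = $1273.00 of this check is subject → $1273.00 × 0.002 = $2.55
OASDI: $1500.06 × 0.0591 = $88.65
Roth 401(k) contribution: $1500.06 × 0.015 = $22.50
Legal plan premium: $39.90
Total deductions = $113.18 + $235.77 + $20.80 + $2.55 + $88.65 + $22.50 + $39.90 = $523.35
Net pay = $1500.06 − $523.35 = $976.71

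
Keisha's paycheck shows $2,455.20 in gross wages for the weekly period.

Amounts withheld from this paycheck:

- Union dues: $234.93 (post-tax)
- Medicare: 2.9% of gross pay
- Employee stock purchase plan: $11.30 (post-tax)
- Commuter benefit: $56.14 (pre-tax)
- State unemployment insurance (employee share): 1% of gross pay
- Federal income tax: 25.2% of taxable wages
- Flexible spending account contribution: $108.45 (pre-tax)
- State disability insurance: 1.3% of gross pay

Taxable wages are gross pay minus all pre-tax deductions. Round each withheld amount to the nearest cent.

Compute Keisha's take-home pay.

$1,339.48

Flexible spending account contribution: $108.45
Commuter benefit: $56.14
Pre-tax total = $108.45 + $56.14 = $164.59
Taxable wages = $2,455.20 − $164.59 = $2,290.61
Federal income tax: $2,290.61 × 0.252 = $577.23
Medicare: $2,455.20 × 0.029 = $71.20
State disability insurance: $2,455.20 × 0.013 = $31.92
State unemployment insurance (employee share): $2,455.20 × 0.01 = $24.55
Union dues: $234.93
Employee stock purchase plan: $11.30
Total deductions = $108.45 + $56.14 + $577.23 + $71.20 + $31.92 + $24.55 + $234.93 + $11.30 = $1,115.72
Net pay = $2,455.20 − $1,115.72 = $1,339.48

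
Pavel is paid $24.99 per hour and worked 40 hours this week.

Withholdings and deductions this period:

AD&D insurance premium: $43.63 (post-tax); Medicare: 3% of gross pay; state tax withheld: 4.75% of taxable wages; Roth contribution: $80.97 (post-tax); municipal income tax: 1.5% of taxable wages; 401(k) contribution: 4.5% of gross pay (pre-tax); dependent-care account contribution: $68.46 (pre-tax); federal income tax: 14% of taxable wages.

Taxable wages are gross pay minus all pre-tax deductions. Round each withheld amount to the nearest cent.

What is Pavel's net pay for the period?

Gross pay: 40 × $24.99 = $999.60
401(k) contribution: $999.60 × 0.045 = $44.98
Dependent-care account contribution: $68.46
Pre-tax total = $44.98 + $68.46 = $113.44
Taxable wages = $999.60 − $113.44 = $886.16
State tax withheld: $886.16 × 0.0475 = $42.09
Federal income tax: $886.16 × 0.14 = $124.06
Municipal income tax: $886.16 × 0.015 = $13.29
Medicare: $999.60 × 0.03 = $29.99
AD&D insurance premium: $43.63
Roth contribution: $80.97
Total deductions = $44.98 + $68.46 + $42.09 + $124.06 + $13.29 + $29.99 + $43.63 + $80.97 = $447.47
Net pay = $999.60 − $447.47 = $552.13

$552.13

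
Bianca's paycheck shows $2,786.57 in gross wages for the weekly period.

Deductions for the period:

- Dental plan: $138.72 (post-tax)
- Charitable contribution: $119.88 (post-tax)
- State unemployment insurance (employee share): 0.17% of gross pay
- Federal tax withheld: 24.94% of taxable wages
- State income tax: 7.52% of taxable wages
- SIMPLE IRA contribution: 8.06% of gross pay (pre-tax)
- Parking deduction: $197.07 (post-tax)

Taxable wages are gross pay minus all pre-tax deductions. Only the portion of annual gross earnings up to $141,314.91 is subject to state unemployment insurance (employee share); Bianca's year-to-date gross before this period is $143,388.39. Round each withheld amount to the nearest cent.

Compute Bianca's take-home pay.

$1,274.68

SIMPLE IRA contribution: $2,786.57 × 0.0806 = $224.60
Taxable wages = $2,786.57 − $224.60 = $2,561.97
State income tax: $2,561.97 × 0.0752 = $192.66
Federal tax withheld: $2,561.97 × 0.2494 = $638.96
State unemployment insurance (employee share): annual cap $141,314.91 already reached (YTD $143,388.39), so $0.00
Parking deduction: $197.07
Charitable contribution: $119.88
Dental plan: $138.72
Total deductions = $224.60 + $192.66 + $638.96 + $0.00 + $197.07 + $119.88 + $138.72 = $1,511.89
Net pay = $2,786.57 − $1,511.89 = $1,274.68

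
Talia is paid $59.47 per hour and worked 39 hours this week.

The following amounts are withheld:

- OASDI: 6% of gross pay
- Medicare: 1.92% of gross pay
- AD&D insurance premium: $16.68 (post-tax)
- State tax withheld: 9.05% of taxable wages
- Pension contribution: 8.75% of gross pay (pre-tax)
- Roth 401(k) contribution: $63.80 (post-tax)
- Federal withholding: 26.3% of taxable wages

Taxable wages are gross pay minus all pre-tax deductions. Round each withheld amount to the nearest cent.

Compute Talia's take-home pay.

Gross pay: 39 × $59.47 = $2,319.33
Pension contribution: $2,319.33 × 0.0875 = $202.94
Taxable wages = $2,319.33 − $202.94 = $2,116.39
State tax withheld: $2,116.39 × 0.0905 = $191.53
Federal withholding: $2,116.39 × 0.263 = $556.61
OASDI: $2,319.33 × 0.06 = $139.16
Medicare: $2,319.33 × 0.0192 = $44.53
Roth 401(k) contribution: $63.80
AD&D insurance premium: $16.68
Total deductions = $202.94 + $191.53 + $556.61 + $139.16 + $44.53 + $63.80 + $16.68 = $1,215.25
Net pay = $2,319.33 − $1,215.25 = $1,104.08

$1,104.08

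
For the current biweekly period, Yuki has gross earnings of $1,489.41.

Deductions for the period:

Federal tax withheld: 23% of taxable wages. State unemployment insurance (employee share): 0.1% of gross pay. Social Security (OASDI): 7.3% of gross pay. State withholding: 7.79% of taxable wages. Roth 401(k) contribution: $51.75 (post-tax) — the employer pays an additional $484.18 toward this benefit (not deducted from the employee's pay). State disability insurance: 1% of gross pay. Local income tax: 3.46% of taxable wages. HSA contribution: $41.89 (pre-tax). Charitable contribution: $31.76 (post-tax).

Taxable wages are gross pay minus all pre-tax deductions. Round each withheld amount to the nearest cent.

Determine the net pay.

HSA contribution: $41.89
Taxable wages = $1,489.41 − $41.89 = $1,447.52
Local income tax: $1,447.52 × 0.0346 = $50.08
State withholding: $1,447.52 × 0.0779 = $112.76
Federal tax withheld: $1,447.52 × 0.23 = $332.93
State disability insurance: $1,489.41 × 0.01 = $14.89
State unemployment insurance (employee share): $1,489.41 × 0.001 = $1.49
Social Security (OASDI): $1,489.41 × 0.073 = $108.73
Charitable contribution: $31.76
Roth 401(k) contribution: $51.75
(Employer's $484.18 toward Roth 401(k) contribution is not withheld from the employee.)
Total deductions = $41.89 + $50.08 + $112.76 + $332.93 + $14.89 + $1.49 + $108.73 + $31.76 + $51.75 = $746.28
Net pay = $1,489.41 − $746.28 = $743.13

$743.13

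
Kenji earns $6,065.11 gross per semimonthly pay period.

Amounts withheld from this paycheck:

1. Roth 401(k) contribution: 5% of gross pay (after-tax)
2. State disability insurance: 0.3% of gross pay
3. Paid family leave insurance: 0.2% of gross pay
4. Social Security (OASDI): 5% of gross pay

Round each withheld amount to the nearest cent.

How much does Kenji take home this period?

$5,428.26

Paid family leave insurance: $6,065.11 × 0.002 = $12.13
State disability insurance: $6,065.11 × 0.003 = $18.20
Social Security (OASDI): $6,065.11 × 0.05 = $303.26
Roth 401(k) contribution: $6,065.11 × 0.05 = $303.26
Total deductions = $12.13 + $18.20 + $303.26 + $303.26 = $636.85
Net pay = $6,065.11 − $636.85 = $5,428.26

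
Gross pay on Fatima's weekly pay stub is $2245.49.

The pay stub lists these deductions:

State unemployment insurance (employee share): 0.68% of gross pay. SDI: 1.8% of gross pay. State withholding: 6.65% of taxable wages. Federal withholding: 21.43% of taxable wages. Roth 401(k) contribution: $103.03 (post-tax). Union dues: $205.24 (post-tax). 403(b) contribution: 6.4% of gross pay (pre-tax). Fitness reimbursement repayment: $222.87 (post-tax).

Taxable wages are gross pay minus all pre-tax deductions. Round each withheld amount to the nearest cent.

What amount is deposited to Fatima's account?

403(b) contribution: $2245.49 × 0.064 = $143.71
Taxable wages = $2245.49 − $143.71 = $2101.78
State withholding: $2101.78 × 0.0665 = $139.77
Federal withholding: $2101.78 × 0.2143 = $450.41
State unemployment insurance (employee share): $2245.49 × 0.0068 = $15.27
SDI: $2245.49 × 0.018 = $40.42
Roth 401(k) contribution: $103.03
Union dues: $205.24
Fitness reimbursement repayment: $222.87
Total deductions = $143.71 + $139.77 + $450.41 + $15.27 + $40.42 + $103.03 + $205.24 + $222.87 = $1320.72
Net pay = $2245.49 − $1320.72 = $924.77

$924.77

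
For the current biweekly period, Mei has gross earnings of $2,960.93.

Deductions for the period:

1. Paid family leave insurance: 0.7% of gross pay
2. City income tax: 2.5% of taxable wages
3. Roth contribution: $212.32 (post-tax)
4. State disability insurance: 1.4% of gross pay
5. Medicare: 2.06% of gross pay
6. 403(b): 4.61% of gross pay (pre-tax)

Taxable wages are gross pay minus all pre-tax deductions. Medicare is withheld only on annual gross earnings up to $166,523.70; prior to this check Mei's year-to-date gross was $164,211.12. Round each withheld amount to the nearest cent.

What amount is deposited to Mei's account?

$2,431.68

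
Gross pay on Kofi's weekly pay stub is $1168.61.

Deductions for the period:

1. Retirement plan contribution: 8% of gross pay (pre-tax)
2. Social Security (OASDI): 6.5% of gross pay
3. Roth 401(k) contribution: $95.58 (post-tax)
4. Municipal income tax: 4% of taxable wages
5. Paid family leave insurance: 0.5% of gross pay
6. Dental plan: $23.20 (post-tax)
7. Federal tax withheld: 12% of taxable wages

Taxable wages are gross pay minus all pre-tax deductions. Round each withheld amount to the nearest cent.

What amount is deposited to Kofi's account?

Retirement plan contribution: $1168.61 × 0.08 = $93.49
Taxable wages = $1168.61 − $93.49 = $1075.12
Federal tax withheld: $1075.12 × 0.12 = $129.01
Municipal income tax: $1075.12 × 0.04 = $43.00
Paid family leave insurance: $1168.61 × 0.005 = $5.84
Social Security (OASDI): $1168.61 × 0.065 = $75.96
Dental plan: $23.20
Roth 401(k) contribution: $95.58
Total deductions = $93.49 + $129.01 + $43.00 + $5.84 + $75.96 + $23.20 + $95.58 = $466.08
Net pay = $1168.61 − $466.08 = $702.53

$702.53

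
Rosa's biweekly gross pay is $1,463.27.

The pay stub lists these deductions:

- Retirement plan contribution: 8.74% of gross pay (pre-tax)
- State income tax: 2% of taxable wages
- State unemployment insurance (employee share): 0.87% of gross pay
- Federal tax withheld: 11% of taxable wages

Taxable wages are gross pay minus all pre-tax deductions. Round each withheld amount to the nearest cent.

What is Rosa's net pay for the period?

$1,149.05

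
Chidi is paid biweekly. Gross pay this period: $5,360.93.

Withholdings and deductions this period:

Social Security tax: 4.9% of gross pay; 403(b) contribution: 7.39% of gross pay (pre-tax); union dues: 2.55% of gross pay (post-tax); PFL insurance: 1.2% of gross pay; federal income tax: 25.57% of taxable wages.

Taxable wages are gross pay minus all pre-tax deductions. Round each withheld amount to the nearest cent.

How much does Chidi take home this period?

$3,231.55

403(b) contribution: $5,360.93 × 0.0739 = $396.17
Taxable wages = $5,360.93 − $396.17 = $4,964.76
Federal income tax: $4,964.76 × 0.2557 = $1,269.49
PFL insurance: $5,360.93 × 0.012 = $64.33
Social Security tax: $5,360.93 × 0.049 = $262.69
Union dues: $5,360.93 × 0.0255 = $136.70
Total deductions = $396.17 + $1,269.49 + $64.33 + $262.69 + $136.70 = $2,129.38
Net pay = $5,360.93 − $2,129.38 = $3,231.55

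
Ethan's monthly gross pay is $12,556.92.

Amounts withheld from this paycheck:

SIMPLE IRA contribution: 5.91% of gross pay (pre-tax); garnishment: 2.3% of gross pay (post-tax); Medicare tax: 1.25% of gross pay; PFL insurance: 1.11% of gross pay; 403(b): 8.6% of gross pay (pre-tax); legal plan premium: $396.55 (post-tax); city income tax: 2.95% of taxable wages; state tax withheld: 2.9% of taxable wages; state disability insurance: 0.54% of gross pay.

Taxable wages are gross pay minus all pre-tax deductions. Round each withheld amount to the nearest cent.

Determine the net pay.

403(b): $12,556.92 × 0.086 = $1,079.90
SIMPLE IRA contribution: $12,556.92 × 0.0591 = $742.11
Pre-tax total = $1,079.90 + $742.11 = $1,822.01
Taxable wages = $12,556.92 − $1,822.01 = $10,734.91
City income tax: $10,734.91 × 0.0295 = $316.68
State tax withheld: $10,734.91 × 0.029 = $311.31
Medicare tax: $12,556.92 × 0.0125 = $156.96
PFL insurance: $12,556.92 × 0.0111 = $139.38
State disability insurance: $12,556.92 × 0.0054 = $67.81
Garnishment: $12,556.92 × 0.023 = $288.81
Legal plan premium: $396.55
Total deductions = $1,079.90 + $742.11 + $316.68 + $311.31 + $156.96 + $139.38 + $67.81 + $288.81 + $396.55 = $3,499.51
Net pay = $12,556.92 − $3,499.51 = $9,057.41

$9,057.41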